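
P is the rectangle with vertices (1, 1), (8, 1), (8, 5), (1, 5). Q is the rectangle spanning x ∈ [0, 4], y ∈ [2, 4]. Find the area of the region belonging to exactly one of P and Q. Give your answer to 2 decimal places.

|P∩Q|: x∈[1,4], y∈[2,4] → 3·2 = 6.
|P △ Q| = |P| + |Q| − 2·|P∩Q| = 28 + 8 − 12 = 24.00.

24.00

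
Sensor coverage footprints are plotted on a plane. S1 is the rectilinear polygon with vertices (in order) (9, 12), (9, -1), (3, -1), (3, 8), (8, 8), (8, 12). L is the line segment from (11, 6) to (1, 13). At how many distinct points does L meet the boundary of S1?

2

The segment meets the boundary at (8,8.1), (9,7.4).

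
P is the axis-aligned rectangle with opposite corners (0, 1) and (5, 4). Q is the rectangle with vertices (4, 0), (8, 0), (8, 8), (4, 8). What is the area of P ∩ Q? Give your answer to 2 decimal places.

|P∩Q|: x∈[4,5], y∈[1,4] → 1·3 = 3.

3.00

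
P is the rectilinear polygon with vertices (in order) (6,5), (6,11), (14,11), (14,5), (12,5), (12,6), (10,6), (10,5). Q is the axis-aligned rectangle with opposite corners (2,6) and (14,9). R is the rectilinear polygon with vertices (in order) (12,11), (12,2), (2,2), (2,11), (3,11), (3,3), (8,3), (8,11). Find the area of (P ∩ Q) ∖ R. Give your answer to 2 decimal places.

|P ∩ Q| = 24.
|(P ∩ Q) ∩ R| = 12.
|(P ∩ Q) ∖ R| = 24 − 12 = 12.00.

12.00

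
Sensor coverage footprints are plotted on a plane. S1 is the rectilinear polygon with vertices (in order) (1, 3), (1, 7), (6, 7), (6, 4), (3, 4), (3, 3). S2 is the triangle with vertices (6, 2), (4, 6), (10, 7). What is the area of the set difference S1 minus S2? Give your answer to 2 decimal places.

|S1| = 17, |S1∩S2| = 3.3333.
|S1 ∖ S2| = |S1| − |S1∩S2| = 17 − 3.3333 = 13.67.

13.67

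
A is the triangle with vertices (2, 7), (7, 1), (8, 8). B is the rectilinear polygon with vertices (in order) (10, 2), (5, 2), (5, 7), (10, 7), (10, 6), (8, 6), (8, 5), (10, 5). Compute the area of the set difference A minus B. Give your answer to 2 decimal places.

8.82

|A| = 20.5, |A∩B| = 11.6833.
|A ∖ B| = |A| − |A∩B| = 20.5 − 11.6833 = 8.82.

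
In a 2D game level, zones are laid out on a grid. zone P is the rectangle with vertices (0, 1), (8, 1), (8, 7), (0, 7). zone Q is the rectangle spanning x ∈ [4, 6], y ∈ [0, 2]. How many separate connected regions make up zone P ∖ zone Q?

1

zone P ∖ zone Q is a single connected region.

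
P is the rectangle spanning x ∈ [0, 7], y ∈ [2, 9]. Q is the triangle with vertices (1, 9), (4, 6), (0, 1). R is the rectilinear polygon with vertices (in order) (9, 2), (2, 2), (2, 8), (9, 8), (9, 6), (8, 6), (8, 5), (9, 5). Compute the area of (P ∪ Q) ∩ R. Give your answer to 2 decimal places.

30.00

The region (P ∪ Q) ∩ R is the polygon with vertices (7,2), (2,2), (2,8), (7,8).
By the shoelace formula its area is 30.00.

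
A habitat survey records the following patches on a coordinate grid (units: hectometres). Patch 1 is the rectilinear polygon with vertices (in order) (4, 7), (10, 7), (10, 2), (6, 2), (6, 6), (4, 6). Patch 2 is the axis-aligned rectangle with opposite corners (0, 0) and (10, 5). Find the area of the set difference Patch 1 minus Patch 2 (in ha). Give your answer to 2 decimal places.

|Patch 1| = 22, |Patch 1∩Patch 2| = 12.
|Patch 1 ∖ Patch 2| = |Patch 1| − |Patch 1∩Patch 2| = 22 − 12 = 10.00.

10.00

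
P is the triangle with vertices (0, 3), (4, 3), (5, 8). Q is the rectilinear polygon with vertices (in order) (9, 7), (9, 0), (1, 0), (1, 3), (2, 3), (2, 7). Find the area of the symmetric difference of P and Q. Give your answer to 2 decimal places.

46.80

|P| = 10, |Q| = 52, |P∩Q| = 7.6.
|P △ Q| = |P| + |Q| − 2·|P∩Q| = 10 + 52 − 15.2 = 46.80.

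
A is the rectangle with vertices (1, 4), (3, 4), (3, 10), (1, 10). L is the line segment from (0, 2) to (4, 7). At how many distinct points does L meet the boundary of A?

The segment meets the boundary at (1.6,4), (3,5.75).

2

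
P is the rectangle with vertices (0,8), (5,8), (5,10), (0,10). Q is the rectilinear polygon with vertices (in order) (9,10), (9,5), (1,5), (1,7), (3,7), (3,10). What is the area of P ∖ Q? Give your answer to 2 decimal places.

|P| = 10, |P∩Q| = 4.
|P ∖ Q| = |P| − |P∩Q| = 10 − 4 = 6.00.

6.00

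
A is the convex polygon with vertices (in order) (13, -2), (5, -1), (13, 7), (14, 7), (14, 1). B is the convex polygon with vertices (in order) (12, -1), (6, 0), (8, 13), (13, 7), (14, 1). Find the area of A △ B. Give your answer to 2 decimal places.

50.50

|A| = 43.5, |B| = 70, |A∩B| = 31.5.
|A △ B| = |A| + |B| − 2·|A∩B| = 43.5 + 70 − 63 = 50.50.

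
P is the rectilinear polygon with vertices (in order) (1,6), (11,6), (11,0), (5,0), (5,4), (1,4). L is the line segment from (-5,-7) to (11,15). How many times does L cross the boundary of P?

The segment meets the boundary at (4.455,6), (3,4).

2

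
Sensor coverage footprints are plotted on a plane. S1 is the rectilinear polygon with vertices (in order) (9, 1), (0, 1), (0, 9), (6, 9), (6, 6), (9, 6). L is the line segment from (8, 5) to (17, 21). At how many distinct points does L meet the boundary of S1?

1

The segment meets the boundary at (8.562,6).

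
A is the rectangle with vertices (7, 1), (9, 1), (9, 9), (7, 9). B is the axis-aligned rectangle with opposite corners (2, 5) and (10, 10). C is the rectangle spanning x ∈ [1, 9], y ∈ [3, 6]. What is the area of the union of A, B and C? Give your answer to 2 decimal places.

61.00

By inclusion–exclusion:
Individual areas: |A| = 16, |B| = 40, |C| = 24.
|A∩B|: x∈[7,9], y∈[5,9] → 2·4 = 8.
|A∩C|: x∈[7,9], y∈[3,6] → 2·3 = 6.
|B∩C|: x∈[2,9], y∈[5,6] → 7·1 = 7.
|A∩B∩C| = 2.
|A ∪ B ∪ C| = 80 − 21 + 2 = 61.00.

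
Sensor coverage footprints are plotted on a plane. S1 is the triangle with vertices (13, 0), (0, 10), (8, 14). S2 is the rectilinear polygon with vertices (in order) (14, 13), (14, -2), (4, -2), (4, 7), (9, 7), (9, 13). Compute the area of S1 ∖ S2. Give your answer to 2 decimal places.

|S1| = 66, |S1∩S2| = 26.2462.
|S1 ∖ S2| = |S1| − |S1∩S2| = 66 − 26.2462 = 39.75.

39.75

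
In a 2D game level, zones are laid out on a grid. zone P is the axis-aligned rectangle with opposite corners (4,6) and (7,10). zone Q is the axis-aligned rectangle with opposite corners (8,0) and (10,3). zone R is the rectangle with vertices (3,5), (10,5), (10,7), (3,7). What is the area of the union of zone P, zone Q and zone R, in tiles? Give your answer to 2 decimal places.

29.00

By inclusion–exclusion:
Individual areas: |zone P| = 12, |zone Q| = 6, |zone R| = 14.
|zone P∩zone Q| = 0 (no overlap).
|zone P∩zone R|: x∈[4,7], y∈[6,7] → 3·1 = 3.
|zone Q∩zone R| = 0 (no overlap).
|zone P∩zone Q∩zone R| = 0.
|zone P ∪ zone Q ∪ zone R| = 32 − 3 + 0 = 29.00.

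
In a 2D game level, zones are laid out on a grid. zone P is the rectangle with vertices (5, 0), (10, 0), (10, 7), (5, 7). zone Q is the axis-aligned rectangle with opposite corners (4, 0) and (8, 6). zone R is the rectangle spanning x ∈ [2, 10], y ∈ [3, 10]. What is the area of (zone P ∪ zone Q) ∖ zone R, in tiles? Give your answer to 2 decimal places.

18.00

|zone P ∪ zone Q| = 41.
|(zone P ∪ zone Q) ∩ zone R| = 23.
|(zone P ∪ zone Q) ∖ zone R| = 41 − 23 = 18.00.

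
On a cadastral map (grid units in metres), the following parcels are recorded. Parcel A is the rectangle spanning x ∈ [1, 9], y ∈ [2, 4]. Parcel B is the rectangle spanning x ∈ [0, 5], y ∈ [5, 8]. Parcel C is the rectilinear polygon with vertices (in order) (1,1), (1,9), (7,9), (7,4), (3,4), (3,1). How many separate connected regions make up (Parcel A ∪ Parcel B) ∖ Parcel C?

(Parcel A ∪ Parcel B) ∖ Parcel C splits into 2 disjoint pieces (area 12, area 3).

2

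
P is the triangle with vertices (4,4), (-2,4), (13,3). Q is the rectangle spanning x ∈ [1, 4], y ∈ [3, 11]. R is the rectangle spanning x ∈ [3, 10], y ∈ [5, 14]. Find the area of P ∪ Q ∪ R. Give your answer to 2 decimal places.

83.10

By inclusion–exclusion:
Individual areas: |P| = 3, |Q| = 24, |R| = 63.
|P∩Q| = 0.9.
|P∩R| = 0.
|Q∩R|: x∈[3,4], y∈[5,11] → 1·6 = 6.
|P∩Q∩R| = 0.
|P ∪ Q ∪ R| = 90 − 6.9 + 0 = 83.10.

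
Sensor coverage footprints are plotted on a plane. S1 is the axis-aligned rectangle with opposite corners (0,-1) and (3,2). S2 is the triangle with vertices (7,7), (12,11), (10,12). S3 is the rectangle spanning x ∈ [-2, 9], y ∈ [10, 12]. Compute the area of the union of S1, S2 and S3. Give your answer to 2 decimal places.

By inclusion–exclusion:
Individual areas: |S1| = 9, |S2| = 6.5, |S3| = 22.
|S1∩S2| = 0.
|S1∩S3| = 0 (no overlap).
|S2∩S3| = 0.0333.
|S1∩S2∩S3| = 0.
|S1 ∪ S2 ∪ S3| = 37.5 − 0.0333 + 0 = 37.47.

37.47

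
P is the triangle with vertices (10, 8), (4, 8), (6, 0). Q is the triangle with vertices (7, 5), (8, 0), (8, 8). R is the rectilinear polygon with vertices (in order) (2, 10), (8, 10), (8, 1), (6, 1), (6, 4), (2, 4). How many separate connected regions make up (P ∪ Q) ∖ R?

3

(P ∪ Q) ∖ R splits into 3 disjoint pieces (area 4, area 0.1, area 2.25).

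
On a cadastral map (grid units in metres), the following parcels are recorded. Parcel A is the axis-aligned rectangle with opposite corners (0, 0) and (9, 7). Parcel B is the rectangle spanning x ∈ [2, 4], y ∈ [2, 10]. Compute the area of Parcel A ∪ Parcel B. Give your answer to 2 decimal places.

69.00

By inclusion–exclusion:
Individual areas: |Parcel A| = 63, |Parcel B| = 16.
|Parcel A∩Parcel B|: x∈[2,4], y∈[2,7] → 2·5 = 10.
|Parcel A ∪ Parcel B| = 79 − 10 = 69.00.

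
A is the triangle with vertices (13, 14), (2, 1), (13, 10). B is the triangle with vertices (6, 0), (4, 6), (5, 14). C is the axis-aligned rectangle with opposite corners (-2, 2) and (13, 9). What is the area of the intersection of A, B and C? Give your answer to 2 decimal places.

1.07

The intersection is the polygon with vertices (5.712,4.037), (4.881,3.357), (4.63,4.109), (5.623,5.281).
By the shoelace formula its area is 1.07.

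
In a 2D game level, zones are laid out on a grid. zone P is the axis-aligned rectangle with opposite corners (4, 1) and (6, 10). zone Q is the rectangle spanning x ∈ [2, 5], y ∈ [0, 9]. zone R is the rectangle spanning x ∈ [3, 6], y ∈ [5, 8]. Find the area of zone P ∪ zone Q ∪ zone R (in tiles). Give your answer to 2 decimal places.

By inclusion–exclusion:
Individual areas: |zone P| = 18, |zone Q| = 27, |zone R| = 9.
|zone P∩zone Q|: x∈[4,5], y∈[1,9] → 1·8 = 8.
|zone P∩zone R|: x∈[4,6], y∈[5,8] → 2·3 = 6.
|zone Q∩zone R|: x∈[3,5], y∈[5,8] → 2·3 = 6.
|zone P∩zone Q∩zone R| = 3.
|zone P ∪ zone Q ∪ zone R| = 54 − 20 + 3 = 37.00.

37.00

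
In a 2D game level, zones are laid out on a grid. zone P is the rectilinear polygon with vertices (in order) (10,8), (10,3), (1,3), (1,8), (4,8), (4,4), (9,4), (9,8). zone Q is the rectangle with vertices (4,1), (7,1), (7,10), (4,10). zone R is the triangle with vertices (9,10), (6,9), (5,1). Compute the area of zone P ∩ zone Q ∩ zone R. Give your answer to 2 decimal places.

0.80

The intersection is the polygon with vertices (6.333,4), (5.889,3), (5.25,3), (5.375,4).
By the shoelace formula its area is 0.80.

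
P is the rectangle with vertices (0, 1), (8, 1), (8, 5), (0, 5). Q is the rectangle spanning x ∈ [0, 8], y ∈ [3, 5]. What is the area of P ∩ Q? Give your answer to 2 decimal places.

|P∩Q|: x∈[0,8], y∈[3,5] → 8·2 = 16.

16.00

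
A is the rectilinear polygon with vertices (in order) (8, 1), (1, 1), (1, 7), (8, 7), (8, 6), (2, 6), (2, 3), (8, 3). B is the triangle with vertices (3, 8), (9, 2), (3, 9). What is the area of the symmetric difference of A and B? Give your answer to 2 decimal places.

|A| = 24, |B| = 3, |A∩B| = 0.6429.
|A △ B| = |A| + |B| − 2·|A∩B| = 24 + 3 − 1.2857 = 25.71.

25.71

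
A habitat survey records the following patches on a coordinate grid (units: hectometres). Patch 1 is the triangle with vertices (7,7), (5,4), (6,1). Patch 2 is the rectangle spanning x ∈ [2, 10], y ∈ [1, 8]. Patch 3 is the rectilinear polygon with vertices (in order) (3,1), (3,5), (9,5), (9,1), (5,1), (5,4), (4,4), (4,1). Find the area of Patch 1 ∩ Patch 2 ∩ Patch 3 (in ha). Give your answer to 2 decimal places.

3.50

The intersection is the polygon with vertices (5.667,5), (6.667,5), (6,1), (5,4).
By the shoelace formula its area is 3.50.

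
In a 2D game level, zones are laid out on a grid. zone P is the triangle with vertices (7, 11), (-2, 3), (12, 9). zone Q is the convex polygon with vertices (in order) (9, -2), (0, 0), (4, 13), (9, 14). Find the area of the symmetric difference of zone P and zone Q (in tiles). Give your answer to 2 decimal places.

|zone P| = 29, |zone Q| = 102.5, |zone P∩zone Q| = 22.1533.
|zone P △ zone Q| = |zone P| + |zone Q| − 2·|zone P∩zone Q| = 29 + 102.5 − 44.3067 = 87.19.

87.19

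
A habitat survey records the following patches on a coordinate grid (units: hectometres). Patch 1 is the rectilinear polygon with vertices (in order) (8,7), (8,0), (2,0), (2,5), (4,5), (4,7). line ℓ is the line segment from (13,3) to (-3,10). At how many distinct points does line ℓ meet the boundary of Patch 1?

2

The segment meets the boundary at (4,6.938), (8,5.188).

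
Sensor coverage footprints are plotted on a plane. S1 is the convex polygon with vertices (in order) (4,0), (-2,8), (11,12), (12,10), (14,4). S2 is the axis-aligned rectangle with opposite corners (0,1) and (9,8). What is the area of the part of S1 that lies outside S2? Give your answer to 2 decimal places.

56.29

|S1| = 111, |S1∩S2| = 54.7083.
|S1 ∖ S2| = |S1| − |S1∩S2| = 111 − 54.7083 = 56.29.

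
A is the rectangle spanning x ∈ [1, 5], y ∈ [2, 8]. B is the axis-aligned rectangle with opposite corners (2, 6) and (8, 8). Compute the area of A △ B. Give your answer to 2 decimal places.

24.00

|A∩B|: x∈[2,5], y∈[6,8] → 3·2 = 6.
|A △ B| = |A| + |B| − 2·|A∩B| = 24 + 12 − 12 = 24.00.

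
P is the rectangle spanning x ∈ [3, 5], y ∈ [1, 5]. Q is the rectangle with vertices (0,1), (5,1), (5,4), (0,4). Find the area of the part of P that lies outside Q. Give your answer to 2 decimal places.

2.00

|P∩Q|: x∈[3,5], y∈[1,4] → 2·3 = 6.
|P| = 8.
|P ∖ Q| = |P| − |P∩Q| = 8 − 6 = 2.00.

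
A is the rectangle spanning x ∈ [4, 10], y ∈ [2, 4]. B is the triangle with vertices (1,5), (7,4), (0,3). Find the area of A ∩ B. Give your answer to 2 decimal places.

0.64

The intersection is the polygon with vertices (4,4), (7,4), (4,3.571).
By the shoelace formula its area is 0.64.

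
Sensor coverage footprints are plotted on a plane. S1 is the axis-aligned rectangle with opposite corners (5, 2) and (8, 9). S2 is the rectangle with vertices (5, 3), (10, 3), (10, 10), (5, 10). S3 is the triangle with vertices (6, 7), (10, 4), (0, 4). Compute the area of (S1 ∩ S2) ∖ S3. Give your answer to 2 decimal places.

10.75

|S1 ∩ S2| = 18.
|(S1 ∩ S2) ∩ S3| = 7.25.
|(S1 ∩ S2) ∖ S3| = 18 − 7.25 = 10.75.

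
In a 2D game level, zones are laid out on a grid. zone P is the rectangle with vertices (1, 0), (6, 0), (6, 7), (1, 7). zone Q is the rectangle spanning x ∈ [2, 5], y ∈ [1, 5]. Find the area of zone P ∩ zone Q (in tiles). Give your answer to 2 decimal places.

|zone P∩zone Q|: x∈[2,5], y∈[1,5] → 3·4 = 12.

12.00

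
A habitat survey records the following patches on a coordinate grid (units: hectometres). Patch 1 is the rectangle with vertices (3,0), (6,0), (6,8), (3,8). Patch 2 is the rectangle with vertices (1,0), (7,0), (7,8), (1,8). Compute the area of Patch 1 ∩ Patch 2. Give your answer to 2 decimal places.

|Patch 1∩Patch 2|: x∈[3,6], y∈[0,8] → 3·8 = 24.

24.00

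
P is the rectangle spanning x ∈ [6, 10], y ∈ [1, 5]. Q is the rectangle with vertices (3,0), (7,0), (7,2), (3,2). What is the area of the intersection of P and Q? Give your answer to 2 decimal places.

1.00

|P∩Q|: x∈[6,7], y∈[1,2] → 1·1 = 1.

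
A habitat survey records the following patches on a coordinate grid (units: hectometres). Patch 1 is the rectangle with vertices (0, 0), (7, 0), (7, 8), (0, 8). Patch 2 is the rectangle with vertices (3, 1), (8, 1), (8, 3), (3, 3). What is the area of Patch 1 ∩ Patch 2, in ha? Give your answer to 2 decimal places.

|Patch 1∩Patch 2|: x∈[3,7], y∈[1,3] → 4·2 = 8.

8.00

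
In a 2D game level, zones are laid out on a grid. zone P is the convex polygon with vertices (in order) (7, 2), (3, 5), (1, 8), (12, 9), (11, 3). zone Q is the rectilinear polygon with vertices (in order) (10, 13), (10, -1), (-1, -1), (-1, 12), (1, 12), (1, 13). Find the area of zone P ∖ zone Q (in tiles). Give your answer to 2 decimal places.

|zone P| = 50.5, |zone P∩zone Q| = 41.5568.
|zone P ∖ zone Q| = |zone P| − |zone P∩zone Q| = 50.5 − 41.5568 = 8.94.

8.94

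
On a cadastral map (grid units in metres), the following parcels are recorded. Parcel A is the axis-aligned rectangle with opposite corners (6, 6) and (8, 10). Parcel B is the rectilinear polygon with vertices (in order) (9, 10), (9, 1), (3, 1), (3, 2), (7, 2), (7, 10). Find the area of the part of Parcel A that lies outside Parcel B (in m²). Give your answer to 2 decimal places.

4.00

|Parcel A| = 8, |Parcel A∩Parcel B| = 4.
|Parcel A ∖ Parcel B| = |Parcel A| − |Parcel A∩Parcel B| = 8 − 4 = 4.00.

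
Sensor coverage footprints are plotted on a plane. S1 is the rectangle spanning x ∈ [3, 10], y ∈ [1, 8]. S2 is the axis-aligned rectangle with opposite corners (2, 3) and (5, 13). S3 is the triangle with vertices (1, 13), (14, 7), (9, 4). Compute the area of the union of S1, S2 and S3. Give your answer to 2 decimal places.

By inclusion–exclusion:
Individual areas: |S1| = 49, |S2| = 30, |S3| = 34.5.
|S1∩S2|: x∈[3,5], y∈[3,8] → 2·5 = 10.
|S1∩S3| = 10.8111.
|S2∩S3| = 4.976.
|S1∩S2∩S3| = 0.
|S1 ∪ S2 ∪ S3| = 113.5 − 25.7871 + 0 = 87.71.

87.71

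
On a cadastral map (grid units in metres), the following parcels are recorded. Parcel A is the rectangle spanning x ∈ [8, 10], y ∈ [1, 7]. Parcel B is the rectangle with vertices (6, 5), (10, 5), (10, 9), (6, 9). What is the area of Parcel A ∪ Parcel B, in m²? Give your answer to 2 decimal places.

24.00

By inclusion–exclusion:
Individual areas: |Parcel A| = 12, |Parcel B| = 16.
|Parcel A∩Parcel B|: x∈[8,10], y∈[5,7] → 2·2 = 4.
|Parcel A ∪ Parcel B| = 28 − 4 = 24.00.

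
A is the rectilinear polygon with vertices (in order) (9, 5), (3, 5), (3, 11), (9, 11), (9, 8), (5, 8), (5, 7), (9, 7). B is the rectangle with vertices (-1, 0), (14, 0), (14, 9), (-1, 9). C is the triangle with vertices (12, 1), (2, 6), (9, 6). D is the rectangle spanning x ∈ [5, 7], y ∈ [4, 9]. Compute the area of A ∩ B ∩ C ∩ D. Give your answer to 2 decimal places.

2.00

The intersection is the polygon with vertices (7,6), (7,5), (5,5), (5,6).
By the shoelace formula its area is 2.00.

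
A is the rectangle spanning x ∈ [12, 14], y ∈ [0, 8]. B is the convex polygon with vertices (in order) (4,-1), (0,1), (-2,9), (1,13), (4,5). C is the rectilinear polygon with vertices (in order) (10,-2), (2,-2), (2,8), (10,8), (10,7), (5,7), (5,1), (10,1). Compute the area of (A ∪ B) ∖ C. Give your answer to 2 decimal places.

50.69

|A ∪ B| = 66.
|(A ∪ B) ∩ C| = 15.3125.
|(A ∪ B) ∖ C| = 66 − 15.3125 = 50.69.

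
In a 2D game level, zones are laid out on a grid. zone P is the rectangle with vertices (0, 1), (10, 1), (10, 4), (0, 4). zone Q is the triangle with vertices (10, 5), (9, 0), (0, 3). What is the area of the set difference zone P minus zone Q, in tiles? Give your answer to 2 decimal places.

10.00

|zone P| = 30, |zone P∩zone Q| = 20.
|zone P ∖ zone Q| = |zone P| − |zone P∩zone Q| = 30 − 20 = 10.00.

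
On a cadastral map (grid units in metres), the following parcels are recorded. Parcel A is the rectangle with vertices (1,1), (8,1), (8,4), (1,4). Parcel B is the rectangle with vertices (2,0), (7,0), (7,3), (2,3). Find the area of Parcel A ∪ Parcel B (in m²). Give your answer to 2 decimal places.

26.00

By inclusion–exclusion:
Individual areas: |Parcel A| = 21, |Parcel B| = 15.
|Parcel A∩Parcel B|: x∈[2,7], y∈[1,3] → 5·2 = 10.
|Parcel A ∪ Parcel B| = 36 − 10 = 26.00.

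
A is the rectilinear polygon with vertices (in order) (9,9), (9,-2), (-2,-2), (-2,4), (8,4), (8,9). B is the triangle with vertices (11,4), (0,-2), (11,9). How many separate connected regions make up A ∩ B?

1

A ∩ B is a single connected region.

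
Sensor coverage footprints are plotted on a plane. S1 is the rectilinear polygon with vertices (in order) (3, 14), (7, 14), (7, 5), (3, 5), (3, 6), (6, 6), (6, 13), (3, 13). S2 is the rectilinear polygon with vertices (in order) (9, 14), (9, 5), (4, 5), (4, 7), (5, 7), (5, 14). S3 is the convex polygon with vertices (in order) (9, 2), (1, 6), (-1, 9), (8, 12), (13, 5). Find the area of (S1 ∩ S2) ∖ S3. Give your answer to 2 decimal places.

|S1 ∩ S2| = 12.
|(S1 ∩ S2) ∩ S3| = 8.5.
|(S1 ∩ S2) ∖ S3| = 12 − 8.5 = 3.50.

3.50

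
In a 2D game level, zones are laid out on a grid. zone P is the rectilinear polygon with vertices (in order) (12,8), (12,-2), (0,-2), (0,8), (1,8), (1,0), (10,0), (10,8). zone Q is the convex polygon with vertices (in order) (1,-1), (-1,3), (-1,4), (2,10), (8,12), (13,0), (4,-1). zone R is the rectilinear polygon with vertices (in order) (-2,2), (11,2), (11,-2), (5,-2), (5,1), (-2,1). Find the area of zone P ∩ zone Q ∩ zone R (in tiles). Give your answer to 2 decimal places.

6.33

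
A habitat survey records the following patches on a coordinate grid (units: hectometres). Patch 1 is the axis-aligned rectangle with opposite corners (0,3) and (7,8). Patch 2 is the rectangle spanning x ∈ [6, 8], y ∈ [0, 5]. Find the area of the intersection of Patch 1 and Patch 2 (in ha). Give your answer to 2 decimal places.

|Patch 1∩Patch 2|: x∈[6,7], y∈[3,5] → 1·2 = 2.

2.00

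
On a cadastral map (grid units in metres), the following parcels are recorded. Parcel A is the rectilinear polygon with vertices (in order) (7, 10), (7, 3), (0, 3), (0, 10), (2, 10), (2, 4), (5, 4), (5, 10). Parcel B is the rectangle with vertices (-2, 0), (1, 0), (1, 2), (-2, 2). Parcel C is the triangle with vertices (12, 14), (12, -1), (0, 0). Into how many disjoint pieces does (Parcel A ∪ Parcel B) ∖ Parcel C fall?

3

(Parcel A ∪ Parcel B) ∖ Parcel C splits into 3 disjoint pieces (area 6, area 15, area 5.4167).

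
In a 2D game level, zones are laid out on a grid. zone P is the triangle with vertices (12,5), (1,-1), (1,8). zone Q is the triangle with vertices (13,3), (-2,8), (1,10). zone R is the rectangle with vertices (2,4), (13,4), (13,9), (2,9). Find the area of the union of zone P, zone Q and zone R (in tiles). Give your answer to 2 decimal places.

By inclusion–exclusion:
Individual areas: |zone P| = 49.5, |zone Q| = 22.5, |zone R| = 55.
|zone P∩zone Q| = 10.7445.
|zone P∩zone R| = 22.7197.
|zone Q∩zone R| = 14.3333.
|zone P∩zone Q∩zone R| = 9.7113.
|zone P ∪ zone Q ∪ zone R| = 127 − 47.7975 + 9.7113 = 88.91.

88.91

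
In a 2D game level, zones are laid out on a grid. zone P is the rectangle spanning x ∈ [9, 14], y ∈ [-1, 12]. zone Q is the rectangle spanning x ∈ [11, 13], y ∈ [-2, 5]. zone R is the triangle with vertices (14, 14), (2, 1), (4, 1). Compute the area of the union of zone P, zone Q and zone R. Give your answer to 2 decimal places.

By inclusion–exclusion:
Individual areas: |zone P| = 65, |zone Q| = 14, |zone R| = 13.
|zone P∩zone Q|: x∈[11,13], y∈[-1,5] → 2·6 = 12.
|zone P∩zone R| = 2.4006.
|zone Q∩zone R| = 0.
|zone P∩zone Q∩zone R| = 0.
|zone P ∪ zone Q ∪ zone R| = 92 − 14.4006 + 0 = 77.60.

77.60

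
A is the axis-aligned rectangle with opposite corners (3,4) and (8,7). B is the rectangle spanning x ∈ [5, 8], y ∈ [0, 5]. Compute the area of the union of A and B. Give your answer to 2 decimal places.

By inclusion–exclusion:
Individual areas: |A| = 15, |B| = 15.
|A∩B|: x∈[5,8], y∈[4,5] → 3·1 = 3.
|A ∪ B| = 30 − 3 = 27.00.

27.00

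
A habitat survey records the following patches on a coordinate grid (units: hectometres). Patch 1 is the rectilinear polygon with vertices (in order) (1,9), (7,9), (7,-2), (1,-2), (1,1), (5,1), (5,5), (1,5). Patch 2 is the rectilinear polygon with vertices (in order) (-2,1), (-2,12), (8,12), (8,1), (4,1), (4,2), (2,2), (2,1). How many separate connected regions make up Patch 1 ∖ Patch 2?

Patch 1 ∖ Patch 2 is a single connected region.

1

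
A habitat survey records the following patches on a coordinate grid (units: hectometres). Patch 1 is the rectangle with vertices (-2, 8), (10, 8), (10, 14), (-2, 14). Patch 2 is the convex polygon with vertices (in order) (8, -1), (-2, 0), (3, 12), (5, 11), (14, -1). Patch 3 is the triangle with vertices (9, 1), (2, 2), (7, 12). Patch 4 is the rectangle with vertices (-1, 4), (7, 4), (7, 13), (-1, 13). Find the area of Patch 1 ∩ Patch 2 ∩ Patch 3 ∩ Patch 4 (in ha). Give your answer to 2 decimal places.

1.98

The intersection is the polygon with vertices (5,8), (5.9,9.8), (7,8.333), (7,8).
By the shoelace formula its area is 1.98.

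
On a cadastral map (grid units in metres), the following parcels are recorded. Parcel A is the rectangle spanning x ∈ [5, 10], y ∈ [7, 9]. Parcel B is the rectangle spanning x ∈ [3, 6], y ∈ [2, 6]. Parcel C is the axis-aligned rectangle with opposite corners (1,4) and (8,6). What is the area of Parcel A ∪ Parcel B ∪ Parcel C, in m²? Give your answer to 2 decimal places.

By inclusion–exclusion:
Individual areas: |Parcel A| = 10, |Parcel B| = 12, |Parcel C| = 14.
|Parcel A∩Parcel B| = 0 (no overlap).
|Parcel A∩Parcel C| = 0 (no overlap).
|Parcel B∩Parcel C|: x∈[3,6], y∈[4,6] → 3·2 = 6.
|Parcel A∩Parcel B∩Parcel C| = 0.
|Parcel A ∪ Parcel B ∪ Parcel C| = 36 − 6 + 0 = 30.00.

30.00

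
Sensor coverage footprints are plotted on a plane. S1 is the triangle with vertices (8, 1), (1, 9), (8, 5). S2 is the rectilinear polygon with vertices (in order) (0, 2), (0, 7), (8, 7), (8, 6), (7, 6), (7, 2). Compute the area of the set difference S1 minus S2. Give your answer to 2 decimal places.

|S1| = 14, |S1∩S2| = 8.5357.
|S1 ∖ S2| = |S1| − |S1∩S2| = 14 − 8.5357 = 5.46.

5.46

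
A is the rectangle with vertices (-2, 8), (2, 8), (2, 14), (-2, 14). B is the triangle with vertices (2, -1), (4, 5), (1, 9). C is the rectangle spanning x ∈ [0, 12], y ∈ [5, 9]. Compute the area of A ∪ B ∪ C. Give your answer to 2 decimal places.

77.80

By inclusion–exclusion:
Individual areas: |A| = 24, |B| = 13, |C| = 48.
|A∩B| = 0.325.
|A∩C|: x∈[0,2], y∈[8,9] → 2·1 = 2.
|B∩C| = 5.2.
|A∩B∩C| = 0.325.
|A ∪ B ∪ C| = 85 − 7.525 + 0.325 = 77.80.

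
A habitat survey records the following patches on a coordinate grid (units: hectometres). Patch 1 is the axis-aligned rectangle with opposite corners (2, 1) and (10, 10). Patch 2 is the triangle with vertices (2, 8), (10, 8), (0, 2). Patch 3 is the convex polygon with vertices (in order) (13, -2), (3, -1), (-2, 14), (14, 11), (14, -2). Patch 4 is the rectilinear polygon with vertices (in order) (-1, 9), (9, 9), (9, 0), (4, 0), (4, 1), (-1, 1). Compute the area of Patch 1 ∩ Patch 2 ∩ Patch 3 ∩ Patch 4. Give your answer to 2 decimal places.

The intersection is the polygon with vertices (2,3.2), (2,8), (9,8), (9,7.4).
By the shoelace formula its area is 18.90.

18.90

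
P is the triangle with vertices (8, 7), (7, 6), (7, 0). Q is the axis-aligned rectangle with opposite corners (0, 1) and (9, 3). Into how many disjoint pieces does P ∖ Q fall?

2

P ∖ Q splits into 2 disjoint pieces (area 2.3571, area 0.0714).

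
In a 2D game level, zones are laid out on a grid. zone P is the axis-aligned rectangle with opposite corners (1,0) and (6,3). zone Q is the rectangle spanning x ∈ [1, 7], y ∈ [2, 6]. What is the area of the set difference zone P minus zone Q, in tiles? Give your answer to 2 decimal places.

|zone P∩zone Q|: x∈[1,6], y∈[2,3] → 5·1 = 5.
|zone P| = 15.
|zone P ∖ zone Q| = |zone P| − |zone P∩zone Q| = 15 − 5 = 10.00.

10.00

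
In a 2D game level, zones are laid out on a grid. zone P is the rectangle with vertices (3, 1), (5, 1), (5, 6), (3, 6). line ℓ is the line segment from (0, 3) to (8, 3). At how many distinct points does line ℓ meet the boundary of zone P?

The segment meets the boundary at (5,3), (3,3).

2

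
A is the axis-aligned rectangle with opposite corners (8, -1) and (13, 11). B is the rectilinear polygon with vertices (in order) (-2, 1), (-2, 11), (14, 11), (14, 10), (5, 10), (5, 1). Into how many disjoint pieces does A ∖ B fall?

1

A ∖ B is a single connected region.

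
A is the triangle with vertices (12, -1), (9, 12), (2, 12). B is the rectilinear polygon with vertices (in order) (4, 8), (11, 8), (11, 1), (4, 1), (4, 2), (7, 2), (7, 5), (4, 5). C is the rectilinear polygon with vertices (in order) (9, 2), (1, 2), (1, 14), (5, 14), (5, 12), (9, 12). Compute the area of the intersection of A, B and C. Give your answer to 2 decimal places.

The intersection is the polygon with vertices (5.077,8), (9,8), (9,2.9).
By the shoelace formula its area is 10.00.

10.00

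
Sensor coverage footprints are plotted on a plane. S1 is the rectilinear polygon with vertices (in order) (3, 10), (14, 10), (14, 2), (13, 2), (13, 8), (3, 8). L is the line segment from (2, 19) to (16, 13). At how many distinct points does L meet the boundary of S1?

0

The segment lies entirely outside S1 and never meets its boundary.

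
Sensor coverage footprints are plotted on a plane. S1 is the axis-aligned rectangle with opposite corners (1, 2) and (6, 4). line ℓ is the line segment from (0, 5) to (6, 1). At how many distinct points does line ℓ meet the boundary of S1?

The segment meets the boundary at (4.5,2), (1.5,4).

2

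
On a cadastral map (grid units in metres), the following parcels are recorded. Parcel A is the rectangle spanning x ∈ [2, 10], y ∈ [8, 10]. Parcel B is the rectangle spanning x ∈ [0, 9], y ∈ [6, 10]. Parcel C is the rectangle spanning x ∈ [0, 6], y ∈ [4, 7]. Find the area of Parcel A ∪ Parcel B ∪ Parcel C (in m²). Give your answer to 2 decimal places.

50.00

By inclusion–exclusion:
Individual areas: |Parcel A| = 16, |Parcel B| = 36, |Parcel C| = 18.
|Parcel A∩Parcel B|: x∈[2,9], y∈[8,10] → 7·2 = 14.
|Parcel A∩Parcel C| = 0 (no overlap).
|Parcel B∩Parcel C|: x∈[0,6], y∈[6,7] → 6·1 = 6.
|Parcel A∩Parcel B∩Parcel C| = 0.
|Parcel A ∪ Parcel B ∪ Parcel C| = 70 − 20 + 0 = 50.00.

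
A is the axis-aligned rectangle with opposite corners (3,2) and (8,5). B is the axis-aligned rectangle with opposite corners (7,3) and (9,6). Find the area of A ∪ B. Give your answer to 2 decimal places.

19.00

By inclusion–exclusion:
Individual areas: |A| = 15, |B| = 6.
|A∩B|: x∈[7,8], y∈[3,5] → 1·2 = 2.
|A ∪ B| = 21 − 2 = 19.00.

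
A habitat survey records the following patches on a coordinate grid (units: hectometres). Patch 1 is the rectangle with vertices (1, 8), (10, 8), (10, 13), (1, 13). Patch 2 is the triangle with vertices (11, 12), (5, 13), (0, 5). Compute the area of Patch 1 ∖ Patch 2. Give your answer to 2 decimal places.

23.16

|Patch 1| = 45, |Patch 1∩Patch 2| = 21.8396.
|Patch 1 ∖ Patch 2| = |Patch 1| − |Patch 1∩Patch 2| = 45 − 21.8396 = 23.16.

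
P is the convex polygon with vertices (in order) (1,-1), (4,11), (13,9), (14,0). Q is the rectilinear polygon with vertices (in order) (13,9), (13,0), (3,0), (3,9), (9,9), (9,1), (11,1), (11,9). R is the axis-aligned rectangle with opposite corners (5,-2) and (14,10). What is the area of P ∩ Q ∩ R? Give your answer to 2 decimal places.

The intersection is the polygon with vertices (9,9), (9,1), (11,1), (11,9), (13,9), (13,0), (5,0), (5,9).
By the shoelace formula its area is 56.00.

56.00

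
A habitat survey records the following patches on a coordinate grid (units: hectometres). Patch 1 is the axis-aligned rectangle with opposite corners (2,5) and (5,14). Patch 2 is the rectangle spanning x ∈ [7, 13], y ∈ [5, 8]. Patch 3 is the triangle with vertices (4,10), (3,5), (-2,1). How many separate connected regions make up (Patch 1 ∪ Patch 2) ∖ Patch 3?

2

(Patch 1 ∪ Patch 2) ∖ Patch 3 splits into 2 disjoint pieces (area 22.5, area 18).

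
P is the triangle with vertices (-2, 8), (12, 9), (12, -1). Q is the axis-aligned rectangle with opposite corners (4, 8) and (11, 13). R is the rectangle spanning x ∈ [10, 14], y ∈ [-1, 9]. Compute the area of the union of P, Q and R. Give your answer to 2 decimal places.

By inclusion–exclusion:
Individual areas: |P| = 70, |Q| = 35, |R| = 40.
|P∩Q| = 4.75.
|P∩R| = 18.5714.
|Q∩R|: x∈[10,11], y∈[8,9] → 1·1 = 1.
|P∩Q∩R| = 0.8929.
|P ∪ Q ∪ R| = 145 − 24.3214 + 0.8929 = 121.57.

121.57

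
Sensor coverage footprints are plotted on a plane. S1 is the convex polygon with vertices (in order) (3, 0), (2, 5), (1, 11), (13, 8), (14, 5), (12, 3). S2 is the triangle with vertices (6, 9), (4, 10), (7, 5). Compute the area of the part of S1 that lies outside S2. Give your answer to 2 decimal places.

|S1| = 88.5, |S1∩S2| = 3.5.
|S1 ∖ S2| = |S1| − |S1∩S2| = 88.5 − 3.5 = 85.00.

85.00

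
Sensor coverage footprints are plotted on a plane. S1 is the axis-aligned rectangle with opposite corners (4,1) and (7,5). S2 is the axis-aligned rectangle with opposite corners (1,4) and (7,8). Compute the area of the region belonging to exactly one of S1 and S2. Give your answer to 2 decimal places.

30.00

|S1∩S2|: x∈[4,7], y∈[4,5] → 3·1 = 3.
|S1 △ S2| = |S1| + |S2| − 2·|S1∩S2| = 12 + 24 − 6 = 30.00.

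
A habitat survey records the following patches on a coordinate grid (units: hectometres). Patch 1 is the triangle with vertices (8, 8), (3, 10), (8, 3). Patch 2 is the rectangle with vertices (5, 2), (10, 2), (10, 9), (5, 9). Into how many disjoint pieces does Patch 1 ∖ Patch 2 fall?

1

Patch 1 ∖ Patch 2 is a single connected region.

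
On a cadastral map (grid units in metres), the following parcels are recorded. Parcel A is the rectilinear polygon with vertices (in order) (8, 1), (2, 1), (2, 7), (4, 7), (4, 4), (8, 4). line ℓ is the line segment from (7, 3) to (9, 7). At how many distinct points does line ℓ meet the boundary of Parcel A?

1

The segment meets the boundary at (7.5,4).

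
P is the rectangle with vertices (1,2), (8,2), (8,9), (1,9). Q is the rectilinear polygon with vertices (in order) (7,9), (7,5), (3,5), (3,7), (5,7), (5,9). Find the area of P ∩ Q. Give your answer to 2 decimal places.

12.00

The intersection is the polygon with vertices (7,9), (7,5), (3,5), (3,7), (5,7), (5,9).
By the shoelace formula its area is 12.00.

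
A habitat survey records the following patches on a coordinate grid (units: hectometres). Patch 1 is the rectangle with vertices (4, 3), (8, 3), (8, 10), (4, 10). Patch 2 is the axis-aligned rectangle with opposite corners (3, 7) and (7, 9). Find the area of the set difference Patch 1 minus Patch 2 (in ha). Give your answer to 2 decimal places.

22.00

|Patch 1∩Patch 2|: x∈[4,7], y∈[7,9] → 3·2 = 6.
|Patch 1| = 28.
|Patch 1 ∖ Patch 2| = |Patch 1| − |Patch 1∩Patch 2| = 28 − 6 = 22.00.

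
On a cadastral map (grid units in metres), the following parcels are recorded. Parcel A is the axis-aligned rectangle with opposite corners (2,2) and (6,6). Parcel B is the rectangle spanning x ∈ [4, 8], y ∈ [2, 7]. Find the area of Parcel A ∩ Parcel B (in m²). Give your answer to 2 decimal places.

|Parcel A∩Parcel B|: x∈[4,6], y∈[2,6] → 2·4 = 8.

8.00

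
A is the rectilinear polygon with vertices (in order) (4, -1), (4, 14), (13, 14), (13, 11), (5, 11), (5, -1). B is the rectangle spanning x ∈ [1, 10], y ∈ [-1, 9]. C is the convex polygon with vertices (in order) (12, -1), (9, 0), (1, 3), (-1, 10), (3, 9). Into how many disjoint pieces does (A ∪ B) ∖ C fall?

(A ∪ B) ∖ C splits into 2 disjoint pieces (area 56.2222, area 20.8333).

2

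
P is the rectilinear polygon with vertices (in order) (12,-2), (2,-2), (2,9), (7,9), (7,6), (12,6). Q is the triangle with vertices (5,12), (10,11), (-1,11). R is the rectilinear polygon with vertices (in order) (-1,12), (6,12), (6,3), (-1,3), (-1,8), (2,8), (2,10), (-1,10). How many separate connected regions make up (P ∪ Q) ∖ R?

(P ∪ Q) ∖ R splits into 2 disjoint pieces (area 71, area 1.6).

2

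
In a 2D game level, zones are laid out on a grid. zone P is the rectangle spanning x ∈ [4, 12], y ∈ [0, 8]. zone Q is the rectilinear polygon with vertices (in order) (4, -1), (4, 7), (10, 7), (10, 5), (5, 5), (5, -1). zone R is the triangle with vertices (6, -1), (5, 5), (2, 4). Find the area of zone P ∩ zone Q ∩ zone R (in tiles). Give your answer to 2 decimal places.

The intersection is the polygon with vertices (5,0.25), (4,1.5), (4,4.667), (5,5).
By the shoelace formula its area is 3.96.

3.96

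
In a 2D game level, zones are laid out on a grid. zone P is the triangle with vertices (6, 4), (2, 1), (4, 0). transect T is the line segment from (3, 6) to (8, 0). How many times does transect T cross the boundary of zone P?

2

The segment meets the boundary at (5.5,3), (5.179,3.385).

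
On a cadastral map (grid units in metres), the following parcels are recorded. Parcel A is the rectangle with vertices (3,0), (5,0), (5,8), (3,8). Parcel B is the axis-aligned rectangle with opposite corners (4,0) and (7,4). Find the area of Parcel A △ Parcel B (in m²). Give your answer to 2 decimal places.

20.00

|Parcel A∩Parcel B|: x∈[4,5], y∈[0,4] → 1·4 = 4.
|Parcel A △ Parcel B| = |Parcel A| + |Parcel B| − 2·|Parcel A∩Parcel B| = 16 + 12 − 8 = 20.00.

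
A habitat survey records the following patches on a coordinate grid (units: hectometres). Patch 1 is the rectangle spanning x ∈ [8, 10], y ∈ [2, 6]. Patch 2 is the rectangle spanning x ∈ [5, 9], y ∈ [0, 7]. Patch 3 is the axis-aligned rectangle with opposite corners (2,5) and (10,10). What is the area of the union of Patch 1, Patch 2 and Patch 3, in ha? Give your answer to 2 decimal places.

63.00

By inclusion–exclusion:
Individual areas: |Patch 1| = 8, |Patch 2| = 28, |Patch 3| = 40.
|Patch 1∩Patch 2|: x∈[8,9], y∈[2,6] → 1·4 = 4.
|Patch 1∩Patch 3|: x∈[8,10], y∈[5,6] → 2·1 = 2.
|Patch 2∩Patch 3|: x∈[5,9], y∈[5,7] → 4·2 = 8.
|Patch 1∩Patch 2∩Patch 3| = 1.
|Patch 1 ∪ Patch 2 ∪ Patch 3| = 76 − 14 + 1 = 63.00.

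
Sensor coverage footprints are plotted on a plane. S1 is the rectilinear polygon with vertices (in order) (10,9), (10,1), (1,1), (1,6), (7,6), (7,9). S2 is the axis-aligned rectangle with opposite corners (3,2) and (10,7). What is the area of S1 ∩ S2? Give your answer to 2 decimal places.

31.00

The intersection is the polygon with vertices (10,2), (3,2), (3,6), (7,6), (7,7), (10,7).
By the shoelace formula its area is 31.00.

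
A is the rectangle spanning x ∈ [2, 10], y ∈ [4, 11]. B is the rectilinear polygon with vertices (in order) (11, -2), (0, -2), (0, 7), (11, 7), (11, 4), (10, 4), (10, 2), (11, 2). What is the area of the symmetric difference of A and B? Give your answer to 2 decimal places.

|A| = 56, |B| = 97, |A∩B| = 24.
|A △ B| = |A| + |B| − 2·|A∩B| = 56 + 97 − 48 = 105.00.

105.00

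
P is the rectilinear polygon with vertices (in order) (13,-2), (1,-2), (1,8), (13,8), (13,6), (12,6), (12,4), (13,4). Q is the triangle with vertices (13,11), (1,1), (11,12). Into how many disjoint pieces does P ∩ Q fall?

1

P ∩ Q is a single connected region.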